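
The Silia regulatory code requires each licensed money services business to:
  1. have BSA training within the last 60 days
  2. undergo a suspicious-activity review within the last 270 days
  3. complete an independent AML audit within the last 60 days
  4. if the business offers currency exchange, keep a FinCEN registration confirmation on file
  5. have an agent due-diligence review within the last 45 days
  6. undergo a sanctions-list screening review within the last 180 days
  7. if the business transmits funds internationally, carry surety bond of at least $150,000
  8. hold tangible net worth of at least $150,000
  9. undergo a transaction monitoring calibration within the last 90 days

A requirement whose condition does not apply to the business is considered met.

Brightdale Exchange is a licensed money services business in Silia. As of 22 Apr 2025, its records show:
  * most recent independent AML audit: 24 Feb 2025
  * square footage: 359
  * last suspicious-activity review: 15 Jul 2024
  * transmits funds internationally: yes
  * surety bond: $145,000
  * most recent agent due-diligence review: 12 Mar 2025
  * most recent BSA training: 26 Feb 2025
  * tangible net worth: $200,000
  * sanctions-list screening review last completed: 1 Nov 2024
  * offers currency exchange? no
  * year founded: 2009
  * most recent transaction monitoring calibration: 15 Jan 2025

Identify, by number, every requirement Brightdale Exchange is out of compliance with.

1. BSA training 55 days ago vs limit 60 → met
2. suspicious-activity review 281 days ago vs limit 270 → not met
3. independent AML audit 57 days ago vs limit 60 → met
4. condition 'offers currency exchange' does not hold → requirement n/a → met
5. agent due-diligence review 41 days ago vs limit 45 → met
6. sanctions-list screening review 172 days ago vs limit 180 → met
7. condition 'transmits funds internationally' holds; surety bond $145,000 < $150,000 → not met
8. tangible net worth $200,000 ≥ $150,000 → met
9. transaction monitoring calibration 97 days ago vs limit 90 → not met
Not met: 2, 7, 9

2, 7, 9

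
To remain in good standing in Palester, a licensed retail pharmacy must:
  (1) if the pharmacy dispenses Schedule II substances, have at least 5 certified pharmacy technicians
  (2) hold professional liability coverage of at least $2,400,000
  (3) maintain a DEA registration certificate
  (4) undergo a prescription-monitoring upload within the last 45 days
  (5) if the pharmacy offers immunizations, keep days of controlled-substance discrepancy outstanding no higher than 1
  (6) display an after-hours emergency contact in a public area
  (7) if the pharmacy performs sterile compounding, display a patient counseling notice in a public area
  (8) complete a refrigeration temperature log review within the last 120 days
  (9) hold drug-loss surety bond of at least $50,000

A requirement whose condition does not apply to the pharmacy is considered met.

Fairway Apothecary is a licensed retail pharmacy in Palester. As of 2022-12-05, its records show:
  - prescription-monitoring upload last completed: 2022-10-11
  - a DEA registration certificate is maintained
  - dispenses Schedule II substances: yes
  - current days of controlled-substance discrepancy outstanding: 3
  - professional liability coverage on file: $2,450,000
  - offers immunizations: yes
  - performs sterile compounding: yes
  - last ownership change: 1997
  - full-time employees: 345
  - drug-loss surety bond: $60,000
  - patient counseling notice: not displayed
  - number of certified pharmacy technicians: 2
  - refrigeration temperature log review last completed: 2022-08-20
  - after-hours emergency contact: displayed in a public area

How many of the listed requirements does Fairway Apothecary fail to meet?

1. condition 'dispenses Schedule II substances' holds; certified pharmacy technicians 2 < 5 → not met
2. professional liability coverage $2,450,000 ≥ $2,400,000 → met
3. DEA registration certificate present → met
4. prescription-monitoring upload 55 days ago vs limit 45 → not met
5. condition 'offers immunizations' holds; days of controlled-substance discrepancy outstanding 3 > 1 → not met
6. after-hours emergency contact present → met
7. condition 'performs sterile compounding' holds; patient counseling notice absent → not met
8. refrigeration temperature log review 107 days ago vs limit 120 → met
9. drug-loss surety bond $60,000 ≥ $50,000 → met
Not met: 4 of 9

4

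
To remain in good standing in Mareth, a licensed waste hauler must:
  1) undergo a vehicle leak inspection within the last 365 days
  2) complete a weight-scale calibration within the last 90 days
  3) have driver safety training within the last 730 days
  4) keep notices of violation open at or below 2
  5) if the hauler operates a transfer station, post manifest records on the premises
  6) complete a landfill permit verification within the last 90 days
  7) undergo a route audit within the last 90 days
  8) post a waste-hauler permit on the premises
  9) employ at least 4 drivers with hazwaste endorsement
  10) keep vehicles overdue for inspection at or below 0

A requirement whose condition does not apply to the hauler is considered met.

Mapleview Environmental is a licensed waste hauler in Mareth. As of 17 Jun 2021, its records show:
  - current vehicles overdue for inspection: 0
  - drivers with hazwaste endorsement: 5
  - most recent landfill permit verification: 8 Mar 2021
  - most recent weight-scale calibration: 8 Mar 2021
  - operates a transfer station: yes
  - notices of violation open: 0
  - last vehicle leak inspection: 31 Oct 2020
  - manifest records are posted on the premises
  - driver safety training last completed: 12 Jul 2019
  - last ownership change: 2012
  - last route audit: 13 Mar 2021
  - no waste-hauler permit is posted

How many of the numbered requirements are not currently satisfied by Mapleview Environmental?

1. vehicle leak inspection 229 days ago vs limit 365 → met
2. weight-scale calibration 101 days ago vs limit 90 → not met
3. driver safety training 706 days ago vs limit 730 → met
4. notices of violation open 0 ≤ 2 → met
5. condition 'operates a transfer station' holds; manifest records present → met
6. landfill permit verification 101 days ago vs limit 90 → not met
7. route audit 96 days ago vs limit 90 → not met
8. waste-hauler permit absent → not met
9. drivers with hazwaste endorsement 5 ≥ 4 → met
10. vehicles overdue for inspection 0 ≤ 0 → met
Not met: 4 of 10

4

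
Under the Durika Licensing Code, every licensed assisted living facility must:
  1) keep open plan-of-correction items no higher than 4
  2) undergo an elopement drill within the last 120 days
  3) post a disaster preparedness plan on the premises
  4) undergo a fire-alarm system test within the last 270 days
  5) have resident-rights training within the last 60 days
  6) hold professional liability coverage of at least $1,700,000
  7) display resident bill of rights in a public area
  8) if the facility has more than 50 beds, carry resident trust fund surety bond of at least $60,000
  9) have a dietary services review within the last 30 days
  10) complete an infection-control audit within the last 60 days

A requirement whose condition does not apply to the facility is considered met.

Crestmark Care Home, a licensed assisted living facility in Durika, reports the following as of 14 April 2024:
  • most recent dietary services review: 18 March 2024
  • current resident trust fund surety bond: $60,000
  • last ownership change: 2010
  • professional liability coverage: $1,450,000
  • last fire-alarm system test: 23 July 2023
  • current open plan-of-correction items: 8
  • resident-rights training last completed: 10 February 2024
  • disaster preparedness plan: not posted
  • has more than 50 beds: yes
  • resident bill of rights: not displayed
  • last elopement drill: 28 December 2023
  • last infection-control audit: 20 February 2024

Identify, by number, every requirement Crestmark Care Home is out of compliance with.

1. open plan-of-correction items 8 > 4 → not met
2. elopement drill 108 days ago vs limit 120 → met
3. disaster preparedness plan absent → not met
4. fire-alarm system test 266 days ago vs limit 270 → met
5. resident-rights training 64 days ago vs limit 60 → not met
6. professional liability coverage $1,450,000 < $1,700,000 → not met
7. resident bill of rights absent → not met
8. condition 'has more than 50 beds' holds; resident trust fund surety bond $60,000 ≥ $60,000 → met
9. dietary services review 27 days ago vs limit 30 → met
10. infection-control audit 54 days ago vs limit 60 → met
Not met: 1, 3, 5, 6, 7

1, 3, 5, 6, 7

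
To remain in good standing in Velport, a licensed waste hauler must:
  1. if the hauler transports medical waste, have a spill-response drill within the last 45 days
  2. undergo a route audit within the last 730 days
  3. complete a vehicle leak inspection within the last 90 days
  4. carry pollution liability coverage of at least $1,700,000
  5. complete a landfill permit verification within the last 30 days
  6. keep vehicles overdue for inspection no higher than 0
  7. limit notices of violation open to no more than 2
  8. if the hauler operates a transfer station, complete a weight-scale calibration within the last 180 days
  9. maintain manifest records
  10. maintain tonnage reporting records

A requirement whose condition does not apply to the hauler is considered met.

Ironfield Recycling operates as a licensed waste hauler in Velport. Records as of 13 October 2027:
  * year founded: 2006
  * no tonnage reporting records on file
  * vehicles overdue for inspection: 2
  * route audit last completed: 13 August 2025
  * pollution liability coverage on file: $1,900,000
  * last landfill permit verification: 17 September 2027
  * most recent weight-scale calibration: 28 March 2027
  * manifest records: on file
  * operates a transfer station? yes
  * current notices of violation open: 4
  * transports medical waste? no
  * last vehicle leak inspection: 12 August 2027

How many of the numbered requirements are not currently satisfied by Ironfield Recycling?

5

1. condition 'transports medical waste' does not hold → requirement n/a → met
2. route audit 791 days ago vs limit 730 → not met
3. vehicle leak inspection 62 days ago vs limit 90 → met
4. pollution liability coverage $1,900,000 ≥ $1,700,000 → met
5. landfill permit verification 26 days ago vs limit 30 → met
6. vehicles overdue for inspection 2 > 0 → not met
7. notices of violation open 4 > 2 → not met
8. condition 'operates a transfer station' holds; weight-scale calibration 199 days ago vs limit 180 → not met
9. manifest records present → met
10. tonnage reporting records absent → not met
Not met: 5 of 10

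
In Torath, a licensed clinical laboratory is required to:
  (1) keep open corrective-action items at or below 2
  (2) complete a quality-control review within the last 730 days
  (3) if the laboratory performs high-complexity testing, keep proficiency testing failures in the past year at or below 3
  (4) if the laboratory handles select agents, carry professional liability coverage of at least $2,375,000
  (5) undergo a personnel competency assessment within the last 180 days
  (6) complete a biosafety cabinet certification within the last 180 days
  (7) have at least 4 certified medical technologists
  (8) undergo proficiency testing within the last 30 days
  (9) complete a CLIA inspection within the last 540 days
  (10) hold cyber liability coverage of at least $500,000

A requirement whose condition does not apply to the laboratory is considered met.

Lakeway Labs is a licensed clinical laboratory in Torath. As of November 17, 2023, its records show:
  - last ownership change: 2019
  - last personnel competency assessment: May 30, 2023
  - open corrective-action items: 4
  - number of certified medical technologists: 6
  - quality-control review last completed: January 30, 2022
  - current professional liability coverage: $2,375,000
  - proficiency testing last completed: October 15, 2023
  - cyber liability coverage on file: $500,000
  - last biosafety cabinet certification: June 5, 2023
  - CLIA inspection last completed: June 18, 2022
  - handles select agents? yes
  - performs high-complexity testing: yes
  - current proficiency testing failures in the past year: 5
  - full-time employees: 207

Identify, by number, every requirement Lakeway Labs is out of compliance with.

1, 3, 8

1. open corrective-action items 4 > 2 → not met
2. quality-control review 656 days ago vs limit 730 → met
3. condition 'performs high-complexity testing' holds; proficiency testing failures in the past year 5 > 3 → not met
4. condition 'handles select agents' holds; professional liability coverage $2,375,000 ≥ $2,375,000 → met
5. personnel competency assessment 171 days ago vs limit 180 → met
6. biosafety cabinet certification 165 days ago vs limit 180 → met
7. certified medical technologists 6 ≥ 4 → met
8. proficiency testing 33 days ago vs limit 30 → not met
9. CLIA inspection 517 days ago vs limit 540 → met
10. cyber liability coverage $500,000 ≥ $500,000 → met
Not met: 1, 3, 8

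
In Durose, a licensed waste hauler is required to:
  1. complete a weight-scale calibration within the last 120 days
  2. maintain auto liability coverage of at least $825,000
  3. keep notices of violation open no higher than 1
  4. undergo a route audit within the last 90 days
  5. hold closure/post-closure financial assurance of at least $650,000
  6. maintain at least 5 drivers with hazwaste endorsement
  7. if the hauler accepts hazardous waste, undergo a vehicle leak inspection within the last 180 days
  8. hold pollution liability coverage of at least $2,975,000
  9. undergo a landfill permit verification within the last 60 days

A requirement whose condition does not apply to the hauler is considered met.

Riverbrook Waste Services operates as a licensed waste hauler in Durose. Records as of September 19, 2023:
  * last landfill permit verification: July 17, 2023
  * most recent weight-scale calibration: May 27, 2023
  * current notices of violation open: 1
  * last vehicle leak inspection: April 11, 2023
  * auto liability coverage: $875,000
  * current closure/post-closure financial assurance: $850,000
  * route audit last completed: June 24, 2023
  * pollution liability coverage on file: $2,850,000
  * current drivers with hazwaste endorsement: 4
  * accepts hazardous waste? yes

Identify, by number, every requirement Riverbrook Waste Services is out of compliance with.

1. weight-scale calibration 115 days ago vs limit 120 → met
2. auto liability coverage $875,000 ≥ $825,000 → met
3. notices of violation open 1 ≤ 1 → met
4. route audit 87 days ago vs limit 90 → met
5. closure/post-closure financial assurance $850,000 ≥ $650,000 → met
6. drivers with hazwaste endorsement 4 < 5 → not met
7. condition 'accepts hazardous waste' holds; vehicle leak inspection 161 days ago vs limit 180 → met
8. pollution liability coverage $2,850,000 < $2,975,000 → not met
9. landfill permit verification 64 days ago vs limit 60 → not met
Not met: 6, 8, 9

6, 8, 9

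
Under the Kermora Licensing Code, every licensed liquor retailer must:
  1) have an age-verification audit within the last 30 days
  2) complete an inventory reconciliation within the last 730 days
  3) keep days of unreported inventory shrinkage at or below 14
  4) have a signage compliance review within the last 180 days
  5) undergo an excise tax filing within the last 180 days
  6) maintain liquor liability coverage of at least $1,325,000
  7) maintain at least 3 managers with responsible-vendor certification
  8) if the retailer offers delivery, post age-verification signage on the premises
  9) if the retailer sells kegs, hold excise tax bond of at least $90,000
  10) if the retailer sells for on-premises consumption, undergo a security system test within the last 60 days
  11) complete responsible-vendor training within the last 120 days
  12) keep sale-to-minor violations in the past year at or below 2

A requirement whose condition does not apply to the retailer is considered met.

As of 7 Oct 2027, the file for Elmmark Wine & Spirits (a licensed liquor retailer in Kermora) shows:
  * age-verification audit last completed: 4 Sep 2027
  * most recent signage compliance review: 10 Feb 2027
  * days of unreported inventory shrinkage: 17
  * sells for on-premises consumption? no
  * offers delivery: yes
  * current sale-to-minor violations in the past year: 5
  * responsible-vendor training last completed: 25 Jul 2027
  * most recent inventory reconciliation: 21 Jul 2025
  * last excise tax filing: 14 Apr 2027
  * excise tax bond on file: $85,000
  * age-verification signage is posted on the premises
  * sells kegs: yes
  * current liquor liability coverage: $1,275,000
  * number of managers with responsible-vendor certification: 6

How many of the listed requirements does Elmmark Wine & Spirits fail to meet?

7

1. age-verification audit 33 days ago vs limit 30 → not met
2. inventory reconciliation 808 days ago vs limit 730 → not met
3. days of unreported inventory shrinkage 17 > 14 → not met
4. signage compliance review 239 days ago vs limit 180 → not met
5. excise tax filing 176 days ago vs limit 180 → met
6. liquor liability coverage $1,275,000 < $1,325,000 → not met
7. managers with responsible-vendor certification 6 ≥ 3 → met
8. condition 'offers delivery' holds; age-verification signage present → met
9. condition 'sells kegs' holds; excise tax bond $85,000 < $90,000 → not met
10. condition 'sells for on-premises consumption' does not hold → requirement n/a → met
11. responsible-vendor training 74 days ago vs limit 120 → met
12. sale-to-minor violations in the past year 5 > 2 → not met
Not met: 7 of 12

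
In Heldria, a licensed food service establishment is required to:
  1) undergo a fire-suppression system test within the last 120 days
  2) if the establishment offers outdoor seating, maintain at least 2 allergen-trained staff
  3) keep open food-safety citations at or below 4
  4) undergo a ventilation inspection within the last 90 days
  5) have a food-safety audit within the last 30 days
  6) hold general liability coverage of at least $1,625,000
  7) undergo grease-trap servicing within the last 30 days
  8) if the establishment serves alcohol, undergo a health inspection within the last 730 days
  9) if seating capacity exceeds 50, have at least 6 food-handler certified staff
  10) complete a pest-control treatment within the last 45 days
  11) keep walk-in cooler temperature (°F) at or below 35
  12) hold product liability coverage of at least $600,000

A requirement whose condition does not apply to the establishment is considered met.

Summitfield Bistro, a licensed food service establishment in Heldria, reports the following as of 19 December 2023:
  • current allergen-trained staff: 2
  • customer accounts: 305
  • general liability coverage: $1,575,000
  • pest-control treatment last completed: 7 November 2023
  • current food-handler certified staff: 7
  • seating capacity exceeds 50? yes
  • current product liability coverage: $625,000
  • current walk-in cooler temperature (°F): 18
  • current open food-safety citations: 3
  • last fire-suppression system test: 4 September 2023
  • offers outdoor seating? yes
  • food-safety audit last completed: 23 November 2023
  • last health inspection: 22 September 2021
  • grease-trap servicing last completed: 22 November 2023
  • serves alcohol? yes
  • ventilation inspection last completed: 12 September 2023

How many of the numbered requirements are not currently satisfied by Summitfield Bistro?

3

1. fire-suppression system test 106 days ago vs limit 120 → met
2. condition 'offers outdoor seating' holds; allergen-trained staff 2 ≥ 2 → met
3. open food-safety citations 3 ≤ 4 → met
4. ventilation inspection 98 days ago vs limit 90 → not met
5. food-safety audit 26 days ago vs limit 30 → met
6. general liability coverage $1,575,000 < $1,625,000 → not met
7. grease-trap servicing 27 days ago vs limit 30 → met
8. condition 'serves alcohol' holds; health inspection 818 days ago vs limit 730 → not met
9. condition 'seating capacity exceeds 50' holds; food-handler certified staff 7 ≥ 6 → met
10. pest-control treatment 42 days ago vs limit 45 → met
11. walk-in cooler temperature (°F) 18 ≤ 35 → met
12. product liability coverage $625,000 ≥ $600,000 → met
Not met: 3 of 12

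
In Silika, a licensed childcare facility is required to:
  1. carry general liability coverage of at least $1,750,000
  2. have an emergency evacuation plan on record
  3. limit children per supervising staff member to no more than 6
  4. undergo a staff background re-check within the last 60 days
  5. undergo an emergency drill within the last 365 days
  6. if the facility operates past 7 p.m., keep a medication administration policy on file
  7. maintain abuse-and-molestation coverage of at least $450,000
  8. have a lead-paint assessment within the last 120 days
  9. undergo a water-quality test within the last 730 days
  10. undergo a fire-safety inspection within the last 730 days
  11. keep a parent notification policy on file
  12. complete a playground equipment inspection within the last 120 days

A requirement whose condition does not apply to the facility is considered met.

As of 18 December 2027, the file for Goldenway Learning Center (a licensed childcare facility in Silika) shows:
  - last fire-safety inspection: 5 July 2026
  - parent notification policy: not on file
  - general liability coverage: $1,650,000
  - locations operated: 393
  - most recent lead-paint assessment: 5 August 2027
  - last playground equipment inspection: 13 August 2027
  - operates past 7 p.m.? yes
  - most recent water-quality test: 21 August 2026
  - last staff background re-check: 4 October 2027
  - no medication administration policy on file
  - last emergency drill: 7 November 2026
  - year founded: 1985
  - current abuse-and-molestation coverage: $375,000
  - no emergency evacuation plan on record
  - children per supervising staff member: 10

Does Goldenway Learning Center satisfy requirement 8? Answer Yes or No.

8. lead-paint assessment 135 days ago vs limit 120 → not met

No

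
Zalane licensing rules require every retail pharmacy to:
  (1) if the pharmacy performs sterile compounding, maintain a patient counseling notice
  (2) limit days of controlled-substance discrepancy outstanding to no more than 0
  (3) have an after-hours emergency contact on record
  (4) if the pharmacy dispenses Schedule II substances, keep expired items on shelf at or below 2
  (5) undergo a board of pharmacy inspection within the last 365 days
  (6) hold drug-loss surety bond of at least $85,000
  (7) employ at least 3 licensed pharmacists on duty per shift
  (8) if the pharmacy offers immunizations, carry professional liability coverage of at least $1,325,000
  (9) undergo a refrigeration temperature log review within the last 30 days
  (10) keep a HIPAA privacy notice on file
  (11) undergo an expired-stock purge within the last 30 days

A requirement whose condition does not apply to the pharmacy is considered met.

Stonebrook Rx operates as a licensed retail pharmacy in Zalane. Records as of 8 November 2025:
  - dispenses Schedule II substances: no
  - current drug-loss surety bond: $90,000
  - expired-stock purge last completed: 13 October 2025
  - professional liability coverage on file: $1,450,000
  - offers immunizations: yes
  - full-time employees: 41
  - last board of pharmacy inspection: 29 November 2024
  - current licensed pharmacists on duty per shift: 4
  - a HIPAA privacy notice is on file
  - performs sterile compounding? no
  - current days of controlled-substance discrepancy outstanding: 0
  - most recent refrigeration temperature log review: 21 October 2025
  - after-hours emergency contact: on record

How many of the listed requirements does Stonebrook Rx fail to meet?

0

1. condition 'performs sterile compounding' does not hold → requirement n/a → met
2. days of controlled-substance discrepancy outstanding 0 ≤ 0 → met
3. after-hours emergency contact present → met
4. condition 'dispenses Schedule II substances' does not hold → requirement n/a → met
5. board of pharmacy inspection 344 days ago vs limit 365 → met
6. drug-loss surety bond $90,000 ≥ $85,000 → met
7. licensed pharmacists on duty per shift 4 ≥ 3 → met
8. condition 'offers immunizations' holds; professional liability coverage $1,450,000 ≥ $1,325,000 → met
9. refrigeration temperature log review 18 days ago vs limit 30 → met
10. HIPAA privacy notice present → met
11. expired-stock purge 26 days ago vs limit 30 → met
Not met: 0 of 11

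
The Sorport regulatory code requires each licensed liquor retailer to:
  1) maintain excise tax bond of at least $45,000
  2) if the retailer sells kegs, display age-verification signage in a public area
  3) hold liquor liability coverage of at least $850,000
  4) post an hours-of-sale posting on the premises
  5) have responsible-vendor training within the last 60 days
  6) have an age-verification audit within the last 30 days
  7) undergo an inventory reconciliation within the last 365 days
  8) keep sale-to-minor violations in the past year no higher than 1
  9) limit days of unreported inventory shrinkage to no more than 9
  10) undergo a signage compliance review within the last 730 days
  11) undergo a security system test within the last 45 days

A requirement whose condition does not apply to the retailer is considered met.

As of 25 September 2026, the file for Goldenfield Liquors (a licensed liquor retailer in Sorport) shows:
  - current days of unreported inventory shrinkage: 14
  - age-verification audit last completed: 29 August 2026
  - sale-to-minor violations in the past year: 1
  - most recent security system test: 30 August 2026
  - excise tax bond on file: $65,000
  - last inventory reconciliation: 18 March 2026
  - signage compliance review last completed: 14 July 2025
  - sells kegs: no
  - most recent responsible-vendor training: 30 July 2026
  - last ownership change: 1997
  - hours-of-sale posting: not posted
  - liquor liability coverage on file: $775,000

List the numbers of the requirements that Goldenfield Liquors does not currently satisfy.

3, 4, 9

1. excise tax bond $65,000 ≥ $45,000 → met
2. condition 'sells kegs' does not hold → requirement n/a → met
3. liquor liability coverage $775,000 < $850,000 → not met
4. hours-of-sale posting absent → not met
5. responsible-vendor training 57 days ago vs limit 60 → met
6. age-verification audit 27 days ago vs limit 30 → met
7. inventory reconciliation 191 days ago vs limit 365 → met
8. sale-to-minor violations in the past year 1 ≤ 1 → met
9. days of unreported inventory shrinkage 14 > 9 → not met
10. signage compliance review 438 days ago vs limit 730 → met
11. security system test 26 days ago vs limit 45 → met
Not met: 3, 4, 9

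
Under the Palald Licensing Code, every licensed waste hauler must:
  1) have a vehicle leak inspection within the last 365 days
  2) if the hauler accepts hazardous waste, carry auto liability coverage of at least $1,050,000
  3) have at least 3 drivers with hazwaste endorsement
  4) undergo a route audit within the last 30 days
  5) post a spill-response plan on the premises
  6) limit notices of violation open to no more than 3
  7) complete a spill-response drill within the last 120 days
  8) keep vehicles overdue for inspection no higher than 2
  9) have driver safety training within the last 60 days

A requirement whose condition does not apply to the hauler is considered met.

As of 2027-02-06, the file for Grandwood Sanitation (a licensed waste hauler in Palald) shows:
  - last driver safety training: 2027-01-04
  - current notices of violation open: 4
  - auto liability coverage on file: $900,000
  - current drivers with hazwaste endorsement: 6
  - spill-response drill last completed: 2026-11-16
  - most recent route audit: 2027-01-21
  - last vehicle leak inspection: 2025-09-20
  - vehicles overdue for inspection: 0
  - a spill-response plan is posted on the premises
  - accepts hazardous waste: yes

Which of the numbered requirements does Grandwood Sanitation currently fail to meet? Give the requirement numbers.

1. vehicle leak inspection 504 days ago vs limit 365 → not met
2. condition 'accepts hazardous waste' holds; auto liability coverage $900,000 < $1,050,000 → not met
3. drivers with hazwaste endorsement 6 ≥ 3 → met
4. route audit 16 days ago vs limit 30 → met
5. spill-response plan present → met
6. notices of violation open 4 > 3 → not met
7. spill-response drill 82 days ago vs limit 120 → met
8. vehicles overdue for inspection 0 ≤ 2 → met
9. driver safety training 33 days ago vs limit 60 → met
Not met: 1, 2, 6

1, 2, 6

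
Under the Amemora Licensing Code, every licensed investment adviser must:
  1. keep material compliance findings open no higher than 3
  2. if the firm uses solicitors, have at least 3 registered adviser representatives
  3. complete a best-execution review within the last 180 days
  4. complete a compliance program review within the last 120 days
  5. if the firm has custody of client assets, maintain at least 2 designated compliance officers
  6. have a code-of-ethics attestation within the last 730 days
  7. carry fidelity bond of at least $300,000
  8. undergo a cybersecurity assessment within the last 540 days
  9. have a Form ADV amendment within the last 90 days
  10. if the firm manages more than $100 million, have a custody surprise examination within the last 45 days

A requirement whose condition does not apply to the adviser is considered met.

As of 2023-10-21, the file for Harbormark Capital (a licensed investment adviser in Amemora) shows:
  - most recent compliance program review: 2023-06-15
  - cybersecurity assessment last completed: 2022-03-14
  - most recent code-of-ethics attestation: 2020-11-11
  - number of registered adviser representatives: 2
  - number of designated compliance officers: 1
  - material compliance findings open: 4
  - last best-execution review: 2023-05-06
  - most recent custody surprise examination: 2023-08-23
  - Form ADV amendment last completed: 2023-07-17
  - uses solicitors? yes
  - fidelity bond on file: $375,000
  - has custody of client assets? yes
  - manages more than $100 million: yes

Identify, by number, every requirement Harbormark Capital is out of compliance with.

1. material compliance findings open 4 > 3 → not met
2. condition 'uses solicitors' holds; registered adviser representatives 2 < 3 → not met
3. best-execution review 168 days ago vs limit 180 → met
4. compliance program review 128 days ago vs limit 120 → not met
5. condition 'has custody of client assets' holds; designated compliance officers 1 < 2 → not met
6. code-of-ethics attestation 1074 days ago vs limit 730 → not met
7. fidelity bond $375,000 ≥ $300,000 → met
8. cybersecurity assessment 586 days ago vs limit 540 → not met
9. Form ADV amendment 96 days ago vs limit 90 → not met
10. condition 'manages more than $100 million' holds; custody surprise examination 59 days ago vs limit 45 → not met
Not met: 1, 2, 4, 5, 6, 8, 9, 10

1, 2, 4, 5, 6, 8, 9, 10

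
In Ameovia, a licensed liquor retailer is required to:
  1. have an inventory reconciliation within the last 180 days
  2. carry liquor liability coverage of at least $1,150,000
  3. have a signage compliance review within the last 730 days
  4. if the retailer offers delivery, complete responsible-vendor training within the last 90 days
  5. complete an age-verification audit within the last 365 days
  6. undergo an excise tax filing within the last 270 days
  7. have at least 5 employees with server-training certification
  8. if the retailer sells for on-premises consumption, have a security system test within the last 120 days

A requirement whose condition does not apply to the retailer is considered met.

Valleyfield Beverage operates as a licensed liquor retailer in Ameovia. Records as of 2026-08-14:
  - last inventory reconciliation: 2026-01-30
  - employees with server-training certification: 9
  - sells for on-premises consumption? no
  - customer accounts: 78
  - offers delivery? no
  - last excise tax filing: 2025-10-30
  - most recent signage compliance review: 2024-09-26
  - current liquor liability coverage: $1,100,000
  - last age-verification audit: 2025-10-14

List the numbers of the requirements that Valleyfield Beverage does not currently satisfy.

1, 2, 6

1. inventory reconciliation 196 days ago vs limit 180 → not met
2. liquor liability coverage $1,100,000 < $1,150,000 → not met
3. signage compliance review 687 days ago vs limit 730 → met
4. condition 'offers delivery' does not hold → requirement n/a → met
5. age-verification audit 304 days ago vs limit 365 → met
6. excise tax filing 288 days ago vs limit 270 → not met
7. employees with server-training certification 9 ≥ 5 → met
8. condition 'sells for on-premises consumption' does not hold → requirement n/a → met
Not met: 1, 2, 6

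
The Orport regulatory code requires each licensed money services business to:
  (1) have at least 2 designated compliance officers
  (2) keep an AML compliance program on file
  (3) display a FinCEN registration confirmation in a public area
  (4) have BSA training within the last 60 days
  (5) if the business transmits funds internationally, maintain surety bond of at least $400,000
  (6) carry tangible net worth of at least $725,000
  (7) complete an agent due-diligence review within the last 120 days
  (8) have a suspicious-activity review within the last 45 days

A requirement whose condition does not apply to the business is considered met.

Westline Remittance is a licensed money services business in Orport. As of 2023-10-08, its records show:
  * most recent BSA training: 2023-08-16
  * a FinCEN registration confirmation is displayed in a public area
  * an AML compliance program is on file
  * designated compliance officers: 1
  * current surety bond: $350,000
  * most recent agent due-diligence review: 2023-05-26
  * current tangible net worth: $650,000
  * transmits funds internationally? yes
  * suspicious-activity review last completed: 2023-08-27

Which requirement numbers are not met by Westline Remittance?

1. designated compliance officers 1 < 2 → not met
2. AML compliance program present → met
3. FinCEN registration confirmation present → met
4. BSA training 53 days ago vs limit 60 → met
5. condition 'transmits funds internationally' holds; surety bond $350,000 < $400,000 → not met
6. tangible net worth $650,000 < $725,000 → not met
7. agent due-diligence review 135 days ago vs limit 120 → not met
8. suspicious-activity review 42 days ago vs limit 45 → met
Not met: 1, 5, 6, 7

1, 5, 6, 7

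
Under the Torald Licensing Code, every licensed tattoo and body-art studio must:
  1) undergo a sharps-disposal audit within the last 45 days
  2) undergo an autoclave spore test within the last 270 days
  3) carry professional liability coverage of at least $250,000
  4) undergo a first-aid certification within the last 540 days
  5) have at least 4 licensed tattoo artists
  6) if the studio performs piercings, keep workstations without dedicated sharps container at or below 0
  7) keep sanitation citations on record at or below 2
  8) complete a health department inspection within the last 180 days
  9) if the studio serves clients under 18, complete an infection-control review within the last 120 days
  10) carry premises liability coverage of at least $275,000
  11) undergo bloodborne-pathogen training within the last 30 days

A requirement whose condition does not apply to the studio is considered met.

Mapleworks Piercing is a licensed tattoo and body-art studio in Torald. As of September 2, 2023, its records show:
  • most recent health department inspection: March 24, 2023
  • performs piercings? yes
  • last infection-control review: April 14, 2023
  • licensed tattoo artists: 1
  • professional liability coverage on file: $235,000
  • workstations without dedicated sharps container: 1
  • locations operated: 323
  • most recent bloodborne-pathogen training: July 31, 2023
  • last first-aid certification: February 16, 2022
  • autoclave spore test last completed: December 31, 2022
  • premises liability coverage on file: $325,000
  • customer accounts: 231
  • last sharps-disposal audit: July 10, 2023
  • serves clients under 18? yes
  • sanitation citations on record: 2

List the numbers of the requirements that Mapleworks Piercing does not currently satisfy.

1. sharps-disposal audit 54 days ago vs limit 45 → not met
2. autoclave spore test 245 days ago vs limit 270 → met
3. professional liability coverage $235,000 < $250,000 → not met
4. first-aid certification 563 days ago vs limit 540 → not met
5. licensed tattoo artists 1 < 4 → not met
6. condition 'performs piercings' holds; workstations without dedicated sharps container 1 > 0 → not met
7. sanitation citations on record 2 ≤ 2 → met
8. health department inspection 162 days ago vs limit 180 → met
9. condition 'serves clients under 18' holds; infection-control review 141 days ago vs limit 120 → not met
10. premises liability coverage $325,000 ≥ $275,000 → met
11. bloodborne-pathogen training 33 days ago vs limit 30 → not met
Not met: 1, 3, 4, 5, 6, 9, 11

1, 3, 4, 5, 6, 9, 11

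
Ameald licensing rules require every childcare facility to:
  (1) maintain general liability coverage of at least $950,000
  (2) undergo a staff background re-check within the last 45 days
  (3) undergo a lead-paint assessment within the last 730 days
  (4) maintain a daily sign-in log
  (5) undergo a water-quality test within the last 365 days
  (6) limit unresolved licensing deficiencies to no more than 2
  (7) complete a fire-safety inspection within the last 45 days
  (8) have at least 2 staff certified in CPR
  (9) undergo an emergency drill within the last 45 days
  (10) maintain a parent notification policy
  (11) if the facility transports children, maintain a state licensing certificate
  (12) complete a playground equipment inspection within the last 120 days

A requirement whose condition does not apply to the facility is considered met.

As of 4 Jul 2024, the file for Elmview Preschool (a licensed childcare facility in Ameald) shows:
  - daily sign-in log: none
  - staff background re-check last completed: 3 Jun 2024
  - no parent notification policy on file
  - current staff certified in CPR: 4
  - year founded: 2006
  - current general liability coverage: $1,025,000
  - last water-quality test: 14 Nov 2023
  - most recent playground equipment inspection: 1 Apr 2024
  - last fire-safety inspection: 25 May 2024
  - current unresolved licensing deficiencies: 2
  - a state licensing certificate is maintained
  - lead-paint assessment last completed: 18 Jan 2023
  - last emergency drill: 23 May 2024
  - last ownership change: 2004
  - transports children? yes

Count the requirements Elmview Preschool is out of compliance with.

2

1. general liability coverage $1,025,000 ≥ $950,000 → met
2. staff background re-check 31 days ago vs limit 45 → met
3. lead-paint assessment 533 days ago vs limit 730 → met
4. daily sign-in log absent → not met
5. water-quality test 233 days ago vs limit 365 → met
6. unresolved licensing deficiencies 2 ≤ 2 → met
7. fire-safety inspection 40 days ago vs limit 45 → met
8. staff certified in CPR 4 ≥ 2 → met
9. emergency drill 42 days ago vs limit 45 → met
10. parent notification policy absent → not met
11. condition 'transports children' holds; state licensing certificate present → met
12. playground equipment inspection 94 days ago vs limit 120 → met
Not met: 2 of 12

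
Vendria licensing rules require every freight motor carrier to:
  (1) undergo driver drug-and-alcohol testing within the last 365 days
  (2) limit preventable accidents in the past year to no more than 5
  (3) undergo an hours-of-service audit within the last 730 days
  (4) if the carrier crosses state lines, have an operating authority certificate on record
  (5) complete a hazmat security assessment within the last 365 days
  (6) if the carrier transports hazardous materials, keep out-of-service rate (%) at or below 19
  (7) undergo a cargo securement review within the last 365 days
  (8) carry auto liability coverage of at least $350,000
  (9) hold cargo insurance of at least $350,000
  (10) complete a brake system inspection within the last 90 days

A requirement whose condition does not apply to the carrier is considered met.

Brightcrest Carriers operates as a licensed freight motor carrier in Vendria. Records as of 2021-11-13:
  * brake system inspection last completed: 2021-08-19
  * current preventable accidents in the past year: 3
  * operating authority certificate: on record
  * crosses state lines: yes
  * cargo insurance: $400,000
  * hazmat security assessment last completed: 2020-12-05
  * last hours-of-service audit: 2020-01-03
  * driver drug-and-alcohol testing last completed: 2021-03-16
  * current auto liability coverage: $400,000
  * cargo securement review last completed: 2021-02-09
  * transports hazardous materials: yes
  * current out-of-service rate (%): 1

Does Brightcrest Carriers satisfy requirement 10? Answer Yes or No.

Yes

10. brake system inspection 86 days ago vs limit 90 → met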